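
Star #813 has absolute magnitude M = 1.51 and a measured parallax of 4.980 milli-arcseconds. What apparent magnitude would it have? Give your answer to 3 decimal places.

m = 8.024

d = 1/p = 1/0.004980″ = 200.8 pc.
m − M = 5 log₁₀ d − 5 = 5 log₁₀(200.8) − 5 = 11.5138 − 5 = 6.5138.
m = M + (m − M) = 1.51 + 6.5138 = 8.024.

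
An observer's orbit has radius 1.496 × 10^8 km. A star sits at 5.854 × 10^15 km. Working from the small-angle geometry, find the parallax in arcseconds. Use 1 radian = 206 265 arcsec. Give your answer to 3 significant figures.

0.00527 arcsec

θ ≈ B/d = (1.496 × 10^8) / (5.854 × 10^15) = 2.5555 × 10^-8 rad.
In arcseconds: 2.5555 × 10^-8 × 206265 = 0.0052711″.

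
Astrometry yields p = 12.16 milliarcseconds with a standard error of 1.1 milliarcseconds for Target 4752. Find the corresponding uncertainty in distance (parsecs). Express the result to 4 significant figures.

7.439 pc

d = 1/p, so σ_d = σ_p / p².
σ_d = 0.00110 / (0.01216)² = 0.00110 / 0.00014787 = 7.439 pc.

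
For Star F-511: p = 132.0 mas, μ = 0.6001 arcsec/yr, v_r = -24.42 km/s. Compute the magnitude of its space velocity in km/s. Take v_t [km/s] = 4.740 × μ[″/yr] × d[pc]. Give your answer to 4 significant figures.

32.57 km/s

d = 1/p = 1/0.1320″ = 7.5758 pc.
v_t = 4.740 μ d = 4.740 × 0.6001 × 7.5758 = 21.549 km/s.
v = √(v_r² + v_t²) = √((-24.42)² + 21.549²) = √1060.7 = 32.568 km/s.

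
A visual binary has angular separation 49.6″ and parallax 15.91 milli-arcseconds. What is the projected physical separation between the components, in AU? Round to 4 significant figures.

d = 1/p = 1/0.01591″ = 62.854 pc.
At distance d (pc), an angle of θ arcsec spans θ·d AU: s = 49.6 × 62.854 = 3117.6 AU.

3118 AU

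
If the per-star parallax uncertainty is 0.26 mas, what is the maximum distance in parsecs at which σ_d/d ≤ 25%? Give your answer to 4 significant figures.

σ_d/d = σ_p/p, so the condition is σ_p/p ≤ 0.25, i.e. p ≥ σ_p/0.25.
p_min = 0.26/0.25 = 1.04 mas = 0.00104 arcsec.
d_max = 1/p_min = 1/0.00104 = 961.54 pc.

961.5 pc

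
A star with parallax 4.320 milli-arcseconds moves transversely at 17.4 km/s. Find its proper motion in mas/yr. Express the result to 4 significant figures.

d = 1/p = 1/0.004320″ = 231.48 pc.
μ = v_t / (4.74 d) = 17.4 / (4.74 × 231.48) = 17.4 / 1097.2 = 0.015859 ″/yr = 15.859 mas/yr.

15.86 mas/yr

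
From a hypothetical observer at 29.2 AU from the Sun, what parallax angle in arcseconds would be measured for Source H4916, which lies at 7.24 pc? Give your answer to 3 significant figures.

4.03 arcsec

p (arcsec) = B (AU) / d (pc).
p = 29.2 / 7.24 = 4.0331 arcsec.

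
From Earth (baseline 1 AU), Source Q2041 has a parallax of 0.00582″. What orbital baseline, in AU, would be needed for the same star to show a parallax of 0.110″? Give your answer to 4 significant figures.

Parallax scales linearly with baseline: p ∝ B, so B = p_target / p_Earth × 1 AU.
B = 0.110 / 0.00582 = 18.9 AU.

18.90 AU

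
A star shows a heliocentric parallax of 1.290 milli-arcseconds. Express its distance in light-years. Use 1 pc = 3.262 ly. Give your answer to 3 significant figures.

2530 light years

p = 1.290 milli-arcseconds = 0.001290 arcsec.
d = 1/p = 1/0.001290 = 775.19 pc.
In light-years: 775.19 × 3.262 = 2528.7 ly.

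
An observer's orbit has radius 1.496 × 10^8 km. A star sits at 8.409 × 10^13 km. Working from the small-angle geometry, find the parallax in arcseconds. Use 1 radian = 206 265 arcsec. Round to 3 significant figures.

θ ≈ B/d = (1.496 × 10^8) / (8.409 × 10^13) = 1.7790 × 10^-6 rad.
In arcseconds: 1.7790 × 10^-6 × 206265 = 0.36695″.

0.367 arcsec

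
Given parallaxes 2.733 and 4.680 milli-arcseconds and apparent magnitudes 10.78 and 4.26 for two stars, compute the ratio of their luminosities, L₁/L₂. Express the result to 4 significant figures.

d₁ = 1/p₁ = 1/0.002733″ = 365.9 pc; d₂ = 1/p₂ = 1/0.004680″ = 213.68 pc.
M₁ = m₁ − 5 log₁₀ d₁ + 5 = 10.78 − 12.8168 + 5 = 2.9632.
M₂ = 4.26 − 11.6488 + 5 = -2.3888.
L₁/L₂ = 10^(0.4(M₂ − M₁)) = 10^(0.4 × (-5.3520)) = 10^(-2.14080) = 0.007231.

L₁/L₂ = 0.007231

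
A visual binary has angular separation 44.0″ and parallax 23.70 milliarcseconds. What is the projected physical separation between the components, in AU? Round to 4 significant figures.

1857 AU

d = 1/p = 1/0.02370″ = 42.194 pc.
At distance d (pc), an angle of θ arcsec spans θ·d AU: s = 44.0 × 42.194 = 1856.5 AU.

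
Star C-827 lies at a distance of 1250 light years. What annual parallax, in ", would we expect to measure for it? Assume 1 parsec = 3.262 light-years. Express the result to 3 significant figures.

0.00261 "

d = 1250 ly ÷ 3.262 = 383.2 pc.
p = 1/d = 1/383.2 = 0.0026096 arcsec.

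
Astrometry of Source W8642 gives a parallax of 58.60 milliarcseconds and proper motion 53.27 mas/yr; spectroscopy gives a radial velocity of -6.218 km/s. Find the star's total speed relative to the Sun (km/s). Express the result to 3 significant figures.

7.57 km/s

d = 1/p = 1/0.05860″ = 17.065 pc.
μ = 53.27 mas/yr = 0.05327 ″/yr.
v_t = 4.740 μ d = 4.740 × 0.05327 × 17.065 = 4.3089 km/s.
v = √(v_r² + v_t²) = √((-6.218)² + 4.3089²) = √57.2301 = 7.5651 km/s.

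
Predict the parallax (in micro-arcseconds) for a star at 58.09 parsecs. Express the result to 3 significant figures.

p = 1/d = 1/58.09 = 0.017215 arcsec.
= 0.017215 × 10⁶ = 17215 μas.

17200 μas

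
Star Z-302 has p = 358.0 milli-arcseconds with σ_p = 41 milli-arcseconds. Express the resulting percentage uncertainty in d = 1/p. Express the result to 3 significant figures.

11.5%

For d = 1/p, |σ_d/d| = |σ_p/p|.
σ_p/p = 41 / 358.0 = 0.11453 = 11.453%.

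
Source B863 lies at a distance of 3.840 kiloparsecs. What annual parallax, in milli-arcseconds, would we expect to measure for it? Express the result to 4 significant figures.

0.2604 mas

d = 3.840 kpc = 3840 pc.
p = 1/d = 1/3840 = 0.00026042 arcsec.
= 0.00026042 × 1000 = 0.26042 mas.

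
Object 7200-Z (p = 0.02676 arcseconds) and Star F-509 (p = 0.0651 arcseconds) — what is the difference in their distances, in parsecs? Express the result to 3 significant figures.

22.0 pc

d_A = 1/0.02676″ = 37.369 pc; d_B = 1/0.06510″ = 15.361 pc.
|d_B − d_A| = |15.361 − 37.369| = 22.008 pc.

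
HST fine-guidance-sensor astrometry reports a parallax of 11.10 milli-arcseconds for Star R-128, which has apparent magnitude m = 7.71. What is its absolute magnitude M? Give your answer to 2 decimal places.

M = 2.94

d = 1/p = 1/0.01110″ = 90.09 pc.
m − M = 5 log₁₀(90.09) − 5 = 9.7734 − 5 = 4.7734.
M = m − (m − M) = 7.71 − 4.7734 = 2.94.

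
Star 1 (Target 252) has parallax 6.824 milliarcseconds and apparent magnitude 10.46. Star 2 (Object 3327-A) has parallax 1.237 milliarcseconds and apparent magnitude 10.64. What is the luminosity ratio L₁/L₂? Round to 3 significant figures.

d₁ = 1/p₁ = 1/0.006824″ = 146.54 pc; d₂ = 1/p₂ = 1/0.001237″ = 808.41 pc.
M₁ = m₁ − 5 log₁₀ d₁ + 5 = 10.46 − 10.8298 + 5 = 4.6302.
M₂ = 10.64 − 14.5382 + 5 = 1.1018.
L₁/L₂ = 10^(0.4(M₂ − M₁)) = 10^(0.4 × (-3.5284)) = 10^(-1.41136) = 0.038783.

L₁/L₂ = 0.0388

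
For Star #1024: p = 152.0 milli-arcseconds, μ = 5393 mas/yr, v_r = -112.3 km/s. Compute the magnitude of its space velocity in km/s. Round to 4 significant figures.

202.2 km/s

d = 1/p = 1/0.1520″ = 6.5789 pc.
μ = 5393 mas/yr = 5.393 ″/yr.
v_t = 4.740 μ d = 4.740 × 5.393 × 6.5789 = 168.18 km/s.
v = √(v_r² + v_t²) = √((-112.3)² + 168.18²) = √40895.8 = 202.23 km/s.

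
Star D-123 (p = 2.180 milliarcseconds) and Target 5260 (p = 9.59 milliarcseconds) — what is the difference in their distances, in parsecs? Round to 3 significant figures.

354 pc

d_A = 1/0.002180″ = 458.72 pc; d_B = 1/0.009590″ = 104.28 pc.
|d_B − d_A| = |104.28 − 458.72| = 354.44 pc.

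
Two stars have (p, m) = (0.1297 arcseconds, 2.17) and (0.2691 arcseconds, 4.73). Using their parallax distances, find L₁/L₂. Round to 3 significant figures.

L₁/L₂ = 45.5

d₁ = 1/p₁ = 1/0.1297″ = 7.7101 pc; d₂ = 1/p₂ = 1/0.2691″ = 3.7161 pc.
M₁ = m₁ − 5 log₁₀ d₁ + 5 = 2.17 − 4.4353 + 5 = 2.7347.
M₂ = 4.73 − 2.8504 + 5 = 6.8796.
L₁/L₂ = 10^(0.4(M₂ − M₁)) = 10^(0.4 × 4.1449) = 10^1.65796 = 45.495.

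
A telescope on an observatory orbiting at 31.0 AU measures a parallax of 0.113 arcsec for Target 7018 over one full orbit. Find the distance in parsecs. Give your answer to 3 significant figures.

With baseline B (in AU) and parallax p (in arcsec), d = B/p parsecs.
d = 31.0 / 0.113 = 274.34 pc.

274 pc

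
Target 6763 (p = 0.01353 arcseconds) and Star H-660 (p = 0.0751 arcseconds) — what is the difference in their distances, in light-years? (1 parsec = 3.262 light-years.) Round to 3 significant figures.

198 ly

d_A = 1/0.01353″ = 73.91 pc; d_B = 1/0.07510″ = 13.316 pc.
|d_B − d_A| = |13.316 − 73.91| = 60.594 pc = 60.594 × 3.262 ly = 197.66 ly.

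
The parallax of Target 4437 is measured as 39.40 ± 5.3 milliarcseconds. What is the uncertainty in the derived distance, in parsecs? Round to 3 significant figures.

d = 1/p, so σ_d = σ_p / p².
σ_d = 0.00530 / (0.03940)² = 0.00530 / 0.0015524 = 3.4141 pc.

3.41 pc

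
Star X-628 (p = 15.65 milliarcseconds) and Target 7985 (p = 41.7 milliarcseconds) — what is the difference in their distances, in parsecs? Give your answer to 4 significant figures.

d_A = 1/0.01565″ = 63.898 pc; d_B = 1/0.04170″ = 23.981 pc.
|d_B − d_A| = |23.981 − 63.898| = 39.917 pc.

39.92 pc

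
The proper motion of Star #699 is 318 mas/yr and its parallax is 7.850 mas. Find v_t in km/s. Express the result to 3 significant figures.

192 km/s

d = 1/p = 1/0.007850″ = 127.39 pc.
μ = 318 mas/yr = 0.318 ″/yr.
v_t = 4.74 × μ × d = 4.74 × 0.318 × 127.39 = 192.02 km/s.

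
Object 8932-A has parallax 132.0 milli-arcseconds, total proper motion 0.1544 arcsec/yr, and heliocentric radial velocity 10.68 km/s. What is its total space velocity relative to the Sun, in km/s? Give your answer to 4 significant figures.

12.03 km/s

d = 1/p = 1/0.1320″ = 7.5758 pc.
v_t = 4.740 μ d = 4.740 × 0.1544 × 7.5758 = 5.5444 km/s.
v = √(v_r² + v_t²) = √(10.68² + 5.5444²) = √144.803 = 12.033 km/s.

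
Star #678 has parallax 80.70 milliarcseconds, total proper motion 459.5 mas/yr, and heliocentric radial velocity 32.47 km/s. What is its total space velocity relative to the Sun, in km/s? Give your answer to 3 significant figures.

42.2 km/s

d = 1/p = 1/0.08070″ = 12.392 pc.
μ = 459.5 mas/yr = 0.4595 ″/yr.
v_t = 4.740 μ d = 4.740 × 0.4595 × 12.392 = 26.99 km/s.
v = √(v_r² + v_t²) = √(32.47² + 26.99²) = √1782.76 = 42.223 km/s.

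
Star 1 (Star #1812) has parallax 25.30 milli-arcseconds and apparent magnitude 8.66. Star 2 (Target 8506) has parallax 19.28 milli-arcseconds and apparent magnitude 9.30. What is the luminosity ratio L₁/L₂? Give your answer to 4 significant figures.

d₁ = 1/p₁ = 1/0.02530″ = 39.526 pc; d₂ = 1/p₂ = 1/0.01928″ = 51.867 pc.
M₁ = m₁ − 5 log₁₀ d₁ + 5 = 8.66 − 7.9844 + 5 = 5.6756.
M₂ = 9.30 − 8.5745 + 5 = 5.7255.
L₁/L₂ = 10^(0.4(M₂ − M₁)) = 10^(0.4 × 0.0499) = 10^0.01996 = 1.047.

L₁/L₂ = 1.047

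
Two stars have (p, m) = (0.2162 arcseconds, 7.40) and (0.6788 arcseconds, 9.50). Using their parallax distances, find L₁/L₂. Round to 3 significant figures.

d₁ = 1/p₁ = 1/0.2162″ = 4.6253 pc; d₂ = 1/p₂ = 1/0.6788″ = 1.4732 pc.
M₁ = m₁ − 5 log₁₀ d₁ + 5 = 7.40 − 3.3257 + 5 = 9.0743.
M₂ = 9.50 − 0.8413 + 5 = 13.6587.
L₁/L₂ = 10^(0.4(M₂ − M₁)) = 10^(0.4 × 4.5844) = 10^1.83376 = 68.196.

L₁/L₂ = 68.2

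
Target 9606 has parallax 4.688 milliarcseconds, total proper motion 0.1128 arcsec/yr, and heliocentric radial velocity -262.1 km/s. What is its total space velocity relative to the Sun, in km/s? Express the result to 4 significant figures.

d = 1/p = 1/0.004688″ = 213.31 pc.
v_t = 4.740 μ d = 4.740 × 0.1128 × 213.31 = 114.05 km/s.
v = √(v_r² + v_t²) = √((-262.1)² + 114.05²) = √81703.8 = 285.84 km/s.

285.8 km/s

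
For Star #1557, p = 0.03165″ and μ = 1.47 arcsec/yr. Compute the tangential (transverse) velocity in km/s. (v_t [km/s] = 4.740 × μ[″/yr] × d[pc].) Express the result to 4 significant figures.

220.2 km/s

d = 1/p = 1/0.03165″ = 31.596 pc.
v_t = 4.74 × μ × d = 4.74 × 1.47 × 31.596 = 220.15 km/s.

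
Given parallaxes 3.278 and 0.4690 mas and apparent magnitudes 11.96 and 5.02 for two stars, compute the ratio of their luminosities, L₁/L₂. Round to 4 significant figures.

L₁/L₂ = 3.429 × 10^-5

d₁ = 1/p₁ = 1/0.003278″ = 305.06 pc; d₂ = 1/p₂ = 1/0.0004690″ = 2132.2 pc.
M₁ = m₁ − 5 log₁₀ d₁ + 5 = 11.96 − 12.4219 + 5 = 4.5381.
M₂ = 5.02 − 16.6441 + 5 = -6.6241.
L₁/L₂ = 10^(0.4(M₂ − M₁)) = 10^(0.4 × (-11.1622)) = 10^(-4.46488) = 0.000034286.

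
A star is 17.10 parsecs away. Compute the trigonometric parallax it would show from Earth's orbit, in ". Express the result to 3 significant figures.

p = 1/d = 1/17.1 = 0.05848 arcsec.

0.0585 "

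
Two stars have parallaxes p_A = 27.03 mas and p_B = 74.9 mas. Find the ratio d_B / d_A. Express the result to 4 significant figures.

0.3609

Since d = 1/p, d_B/d_A = p_A/p_B.
= 27.03 / 74.9 = 0.36088.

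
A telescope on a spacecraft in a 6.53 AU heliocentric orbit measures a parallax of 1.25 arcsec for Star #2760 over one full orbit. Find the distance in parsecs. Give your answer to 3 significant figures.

With baseline B (in AU) and parallax p (in arcsec), d = B/p parsecs.
d = 6.53 / 1.25 = 5.224 pc.

5.22 pc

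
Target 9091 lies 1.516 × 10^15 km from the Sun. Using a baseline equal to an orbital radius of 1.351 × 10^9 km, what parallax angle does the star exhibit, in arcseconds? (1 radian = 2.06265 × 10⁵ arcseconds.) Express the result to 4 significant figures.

0.1838 arcsec

θ ≈ B/d = (1.351 × 10^9) / (1.516 × 10^15) = 8.9116 × 10^-7 rad.
In arcseconds: 8.9116 × 10^-7 × 206265 = 0.18382″.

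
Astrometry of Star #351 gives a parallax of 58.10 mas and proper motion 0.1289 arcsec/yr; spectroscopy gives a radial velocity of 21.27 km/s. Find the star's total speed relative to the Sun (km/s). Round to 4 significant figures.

23.73 km/s

d = 1/p = 1/0.05810″ = 17.212 pc.
v_t = 4.740 μ d = 4.740 × 0.1289 × 17.212 = 10.516 km/s.
v = √(v_r² + v_t²) = √(21.27² + 10.516²) = √562.999 = 23.728 km/s.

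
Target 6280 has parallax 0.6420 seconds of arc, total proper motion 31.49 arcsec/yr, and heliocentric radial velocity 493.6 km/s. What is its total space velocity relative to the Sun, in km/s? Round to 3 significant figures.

d = 1/p = 1/0.6420″ = 1.5576 pc.
v_t = 4.740 μ d = 4.740 × 31.49 × 1.5576 = 232.49 km/s.
v = √(v_r² + v_t²) = √(493.6² + 232.49²) = √297693 = 545.61 km/s.

546 km/s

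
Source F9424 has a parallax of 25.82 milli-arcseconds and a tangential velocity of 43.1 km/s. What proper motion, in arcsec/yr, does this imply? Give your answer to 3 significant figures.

0.235 arcsec/yr

d = 1/p = 1/0.02582″ = 38.73 pc.
μ = v_t / (4.74 d) = 43.1 / (4.74 × 38.73) = 43.1 / 183.58 = 0.23478 ″/yr.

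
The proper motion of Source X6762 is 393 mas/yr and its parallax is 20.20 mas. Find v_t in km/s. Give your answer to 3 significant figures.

d = 1/p = 1/0.02020″ = 49.505 pc.
μ = 393 mas/yr = 0.393 ″/yr.
v_t = 4.74 × μ × d = 4.74 × 0.393 × 49.505 = 92.219 km/s.

92.2 km/s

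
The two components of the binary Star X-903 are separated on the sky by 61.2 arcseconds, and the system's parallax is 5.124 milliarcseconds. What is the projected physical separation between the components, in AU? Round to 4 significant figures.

d = 1/p = 1/0.005124″ = 195.16 pc.
At distance d (pc), an angle of θ arcsec spans θ·d AU: s = 61.2 × 195.16 = 11944 AU.

11940 AU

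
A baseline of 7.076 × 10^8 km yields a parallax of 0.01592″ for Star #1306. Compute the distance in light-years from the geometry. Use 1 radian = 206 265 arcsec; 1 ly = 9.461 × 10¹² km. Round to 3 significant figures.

θ = 0.01592″ = 0.01592/206265 = 7.7182 × 10^-8 rad.
d = B/θ = (7.076 × 10^8) / (7.7182 × 10^-8) = 9.1679 × 10^15 km = (9.1679 × 10^15) / (9.461 × 10^12) ly = 969.02 ly.

969 ly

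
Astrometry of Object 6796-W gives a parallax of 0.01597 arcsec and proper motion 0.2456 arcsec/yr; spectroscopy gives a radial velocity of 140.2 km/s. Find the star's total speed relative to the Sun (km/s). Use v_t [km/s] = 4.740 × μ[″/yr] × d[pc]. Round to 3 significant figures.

d = 1/p = 1/0.01597″ = 62.617 pc.
v_t = 4.740 μ d = 4.740 × 0.2456 × 62.617 = 72.895 km/s.
v = √(v_r² + v_t²) = √(140.2² + 72.895²) = √24969.7 = 158.02 km/s.

158 km/s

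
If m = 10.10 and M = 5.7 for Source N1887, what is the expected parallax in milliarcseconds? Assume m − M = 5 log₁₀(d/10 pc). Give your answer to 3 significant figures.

m − M = 10.10 − 5.7 = 4.40.
d = 10^((m−M)/5 + 1) = 10^1.880 = 75.858 pc.
p = 1/d = 1/75.858 = 0.013183 arcsec = 13.183 mas.

13.2 mas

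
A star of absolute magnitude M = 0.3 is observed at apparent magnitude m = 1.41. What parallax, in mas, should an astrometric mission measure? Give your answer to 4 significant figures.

m − M = 1.41 − 0.3 = 1.11.
d = 10^((m−M)/5 + 1) = 10^1.222 = 16.672 pc.
p = 1/d = 1/16.672 = 0.059981 arcsec = 59.981 mas.

59.98 mas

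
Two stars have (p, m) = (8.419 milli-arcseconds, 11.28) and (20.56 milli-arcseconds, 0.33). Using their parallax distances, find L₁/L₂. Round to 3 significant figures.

L₁/L₂ = 0.000249

d₁ = 1/p₁ = 1/0.008419″ = 118.78 pc; d₂ = 1/p₂ = 1/0.02056″ = 48.638 pc.
M₁ = m₁ − 5 log₁₀ d₁ + 5 = 11.28 − 10.3737 + 5 = 5.9063.
M₂ = 0.33 − 8.4349 + 5 = -3.1049.
L₁/L₂ = 10^(0.4(M₂ − M₁)) = 10^(0.4 × (-9.0112)) = 10^(-3.60448) = 0.00024861.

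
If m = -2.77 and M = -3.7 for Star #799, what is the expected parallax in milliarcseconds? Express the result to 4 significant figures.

m − M = -2.77 − (-3.7) = 0.93.
d = 10^((m−M)/5 + 1) = 10^1.186 = 15.346 pc.
p = 1/d = 1/15.346 = 0.065164 arcsec = 65.164 mas.

65.16 mas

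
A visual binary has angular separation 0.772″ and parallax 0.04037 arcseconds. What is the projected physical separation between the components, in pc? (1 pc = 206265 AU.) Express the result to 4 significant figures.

d = 1/p = 1/0.04037″ = 24.771 pc.
At distance d (pc), an angle of θ arcsec spans θ·d AU: s = 0.772 × 24.771 = 19.123 AU.
= 19.123 / 206265 = 9.2711 × 10^-5 pc.

9.271 × 10^-5 pc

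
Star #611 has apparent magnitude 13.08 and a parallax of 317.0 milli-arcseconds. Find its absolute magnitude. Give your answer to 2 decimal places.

M = 15.59

d = 1/p = 1/0.3170″ = 3.1546 pc.
m − M = 5 log₁₀(3.1546) − 5 = 2.4947 − 5 = -2.5053.
M = m − (m − M) = 13.08 − (-2.5053) = 15.59.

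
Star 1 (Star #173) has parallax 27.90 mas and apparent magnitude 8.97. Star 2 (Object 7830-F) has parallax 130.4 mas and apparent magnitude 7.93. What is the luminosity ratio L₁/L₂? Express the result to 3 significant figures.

L₁/L₂ = 8.38

d₁ = 1/p₁ = 1/0.02790″ = 35.842 pc; d₂ = 1/p₂ = 1/0.1304″ = 7.6687 pc.
M₁ = m₁ − 5 log₁₀ d₁ + 5 = 8.97 − 7.7720 + 5 = 6.1980.
M₂ = 7.93 − 4.4236 + 5 = 8.5064.
L₁/L₂ = 10^(0.4(M₂ − M₁)) = 10^(0.4 × 2.3084) = 10^0.92336 = 8.3822.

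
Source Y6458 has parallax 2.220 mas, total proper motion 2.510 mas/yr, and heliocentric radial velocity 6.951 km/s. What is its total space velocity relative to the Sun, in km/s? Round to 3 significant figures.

8.78 km/s

d = 1/p = 1/0.002220″ = 450.45 pc.
μ = 2.510 mas/yr = 0.002510 ″/yr.
v_t = 4.740 μ d = 4.740 × 0.002510 × 450.45 = 5.3592 km/s.
v = √(v_r² + v_t²) = √(6.951² + 5.3592²) = √77.0374 = 8.7771 km/s.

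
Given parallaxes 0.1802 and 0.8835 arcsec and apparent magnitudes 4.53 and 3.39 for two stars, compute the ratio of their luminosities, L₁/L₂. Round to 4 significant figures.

L₁/L₂ = 8.412

d₁ = 1/p₁ = 1/0.1802″ = 5.5494 pc; d₂ = 1/p₂ = 1/0.8835″ = 1.1319 pc.
M₁ = m₁ − 5 log₁₀ d₁ + 5 = 4.53 − 3.7212 + 5 = 5.8088.
M₂ = 3.39 − 0.2690 + 5 = 8.1210.
L₁/L₂ = 10^(0.4(M₂ − M₁)) = 10^(0.4 × 2.3122) = 10^0.92488 = 8.4116.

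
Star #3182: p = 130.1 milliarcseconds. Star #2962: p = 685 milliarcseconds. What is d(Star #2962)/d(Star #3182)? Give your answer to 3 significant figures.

Since d = 1/p, d_B/d_A = p_A/p_B.
= 130.1 / 685 = 0.18993.

0.190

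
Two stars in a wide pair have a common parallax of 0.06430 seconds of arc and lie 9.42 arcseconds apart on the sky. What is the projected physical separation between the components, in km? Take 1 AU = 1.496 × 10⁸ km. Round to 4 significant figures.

2.192 × 10^10 km

d = 1/p = 1/0.06430″ = 15.552 pc.
At distance d (pc), an angle of θ arcsec spans θ·d AU: s = 9.42 × 15.552 = 146.5 AU.
= 146.5 × 1.496 × 10⁸ km = 2.1916 × 10^10 km.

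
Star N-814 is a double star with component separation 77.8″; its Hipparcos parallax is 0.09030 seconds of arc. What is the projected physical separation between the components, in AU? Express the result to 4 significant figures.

d = 1/p = 1/0.09030″ = 11.074 pc.
At distance d (pc), an angle of θ arcsec spans θ·d AU: s = 77.8 × 11.074 = 861.56 AU.

861.6 AU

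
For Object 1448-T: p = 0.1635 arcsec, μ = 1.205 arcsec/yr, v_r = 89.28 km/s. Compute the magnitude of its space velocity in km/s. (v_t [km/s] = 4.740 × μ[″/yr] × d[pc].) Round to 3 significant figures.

d = 1/p = 1/0.1635″ = 6.1162 pc.
v_t = 4.740 μ d = 4.740 × 1.205 × 6.1162 = 34.934 km/s.
v = √(v_r² + v_t²) = √(89.28² + 34.934²) = √9191.3 = 95.871 km/s.

95.9 km/s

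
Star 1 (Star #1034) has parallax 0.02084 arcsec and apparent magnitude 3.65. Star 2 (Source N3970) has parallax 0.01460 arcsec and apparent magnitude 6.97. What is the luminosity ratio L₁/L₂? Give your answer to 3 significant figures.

L₁/L₂ = 10.4

d₁ = 1/p₁ = 1/0.02084″ = 47.985 pc; d₂ = 1/p₂ = 1/0.01460″ = 68.493 pc.
M₁ = m₁ − 5 log₁₀ d₁ + 5 = 3.65 − 8.4055 + 5 = 0.2445.
M₂ = 6.97 − 9.1782 + 5 = 2.7918.
L₁/L₂ = 10^(0.4(M₂ − M₁)) = 10^(0.4 × 2.5473) = 10^1.01892 = 10.445.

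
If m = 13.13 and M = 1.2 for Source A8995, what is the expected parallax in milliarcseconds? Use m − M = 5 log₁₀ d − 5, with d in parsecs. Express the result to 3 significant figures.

0.411 mas

m − M = 13.13 − 1.2 = 11.93.
d = 10^((m−M)/5 + 1) = 10^3.386 = 2432.2 pc.
p = 1/d = 1/2432.2 = 0.00041115 arcsec = 0.41115 mas.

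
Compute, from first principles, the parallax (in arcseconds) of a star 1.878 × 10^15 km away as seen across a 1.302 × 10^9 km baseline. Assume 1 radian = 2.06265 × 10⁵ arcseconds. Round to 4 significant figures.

θ ≈ B/d = (1.302 × 10^9) / (1.878 × 10^15) = 6.9329 × 10^-7 rad.
In arcseconds: 6.9329 × 10^-7 × 206265 = 0.143″.

0.1430 arcsec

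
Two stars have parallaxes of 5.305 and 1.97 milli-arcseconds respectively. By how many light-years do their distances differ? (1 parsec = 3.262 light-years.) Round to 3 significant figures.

d_A = 1/0.005305″ = 188.5 pc; d_B = 1/0.001970″ = 507.61 pc.
|d_B − d_A| = |507.61 − 188.5| = 319.11 pc = 319.11 × 3.262 ly = 1040.9 ly.

1040 ly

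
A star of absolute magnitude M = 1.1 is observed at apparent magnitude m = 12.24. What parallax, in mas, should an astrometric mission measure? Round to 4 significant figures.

0.5916 mas

m − M = 12.24 − 1.1 = 11.14.
d = 10^((m−M)/5 + 1) = 10^3.228 = 1690.4 pc.
p = 1/d = 1/1690.4 = 0.00059158 arcsec = 0.59158 mas.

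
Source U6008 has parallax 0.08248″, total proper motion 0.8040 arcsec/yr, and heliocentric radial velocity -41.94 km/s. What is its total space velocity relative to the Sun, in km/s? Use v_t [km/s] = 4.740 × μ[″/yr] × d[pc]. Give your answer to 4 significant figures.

62.40 km/s

d = 1/p = 1/0.08248″ = 12.124 pc.
v_t = 4.740 μ d = 4.740 × 0.8040 × 12.124 = 46.204 km/s.
v = √(v_r² + v_t²) = √((-41.94)² + 46.204²) = √3893.77 = 62.4 km/s.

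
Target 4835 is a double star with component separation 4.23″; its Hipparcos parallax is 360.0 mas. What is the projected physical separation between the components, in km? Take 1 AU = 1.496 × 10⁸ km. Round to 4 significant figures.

d = 1/p = 1/0.3600″ = 2.7778 pc.
At distance d (pc), an angle of θ arcsec spans θ·d AU: s = 4.23 × 2.7778 = 11.75 AU.
= 11.75 × 1.496 × 10⁸ km = 1.7578 × 10^9 km.

1.758 × 10^9 km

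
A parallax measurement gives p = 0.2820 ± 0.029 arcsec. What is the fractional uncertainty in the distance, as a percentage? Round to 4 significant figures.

10.28%

For d = 1/p, |σ_d/d| = |σ_p/p|.
σ_p/p = 0.029 / 0.2820 = 0.10284 = 10.284%.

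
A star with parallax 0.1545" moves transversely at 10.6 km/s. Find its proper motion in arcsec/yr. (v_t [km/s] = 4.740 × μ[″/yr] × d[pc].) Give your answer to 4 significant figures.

0.3455 arcsec/yr

d = 1/p = 1/0.1545″ = 6.4725 pc.
μ = v_t / (4.74 d) = 10.6 / (4.74 × 6.4725) = 10.6 / 30.68 = 0.3455 ″/yr.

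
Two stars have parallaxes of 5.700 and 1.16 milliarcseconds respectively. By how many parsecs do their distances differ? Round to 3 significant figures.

687 pc

d_A = 1/0.005700″ = 175.44 pc; d_B = 1/0.001160″ = 862.07 pc.
|d_B − d_A| = |862.07 − 175.44| = 686.63 pc.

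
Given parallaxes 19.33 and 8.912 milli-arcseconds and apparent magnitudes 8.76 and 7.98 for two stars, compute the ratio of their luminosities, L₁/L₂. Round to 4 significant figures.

d₁ = 1/p₁ = 1/0.01933″ = 51.733 pc; d₂ = 1/p₂ = 1/0.008912″ = 112.21 pc.
M₁ = m₁ − 5 log₁₀ d₁ + 5 = 8.76 − 8.5688 + 5 = 5.1912.
M₂ = 7.98 − 10.2502 + 5 = 2.7298.
L₁/L₂ = 10^(0.4(M₂ − M₁)) = 10^(0.4 × (-2.4614)) = 10^(-0.98456) = 0.10362.

L₁/L₂ = 0.1036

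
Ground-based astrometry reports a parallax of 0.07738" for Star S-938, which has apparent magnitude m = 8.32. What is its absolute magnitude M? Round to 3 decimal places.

M = 7.763

d = 1/p = 1/0.07738″ = 12.923 pc.
m − M = 5 log₁₀(12.923) − 5 = 5.5568 − 5 = 0.5568.
M = m − (m − M) = 8.32 − 0.5568 = 7.763.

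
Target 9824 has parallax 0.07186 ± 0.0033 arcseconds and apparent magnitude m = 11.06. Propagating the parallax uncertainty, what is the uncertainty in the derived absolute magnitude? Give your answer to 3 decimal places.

σ_M = 0.100 mag

M = m − 5 log₁₀ d + 5 = m + 5 log₁₀ p + 5, so ∂M/∂p = 5/(p ln 10).
σ_M = (5/ln 10) · (σ_p/p) = 2.1715 × 0.0033/0.07186 = 2.1715 × 0.045923 = 0.099722.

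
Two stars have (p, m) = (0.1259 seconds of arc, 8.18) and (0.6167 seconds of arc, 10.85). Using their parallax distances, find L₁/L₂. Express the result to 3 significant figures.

L₁/L₂ = 281

d₁ = 1/p₁ = 1/0.1259″ = 7.9428 pc; d₂ = 1/p₂ = 1/0.6167″ = 1.6215 pc.
M₁ = m₁ − 5 log₁₀ d₁ + 5 = 8.18 − 4.4999 + 5 = 8.6801.
M₂ = 10.85 − 1.0496 + 5 = 14.8004.
L₁/L₂ = 10^(0.4(M₂ − M₁)) = 10^(0.4 × 6.1203) = 10^2.44812 = 280.62.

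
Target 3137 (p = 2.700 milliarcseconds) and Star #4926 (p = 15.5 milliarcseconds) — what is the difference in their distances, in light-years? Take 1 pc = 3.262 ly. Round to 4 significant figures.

d_A = 1/0.002700″ = 370.37 pc; d_B = 1/0.01550″ = 64.516 pc.
|d_B − d_A| = |64.516 − 370.37| = 305.85 pc = 305.85 × 3.262 ly = 997.68 ly.

997.7 ly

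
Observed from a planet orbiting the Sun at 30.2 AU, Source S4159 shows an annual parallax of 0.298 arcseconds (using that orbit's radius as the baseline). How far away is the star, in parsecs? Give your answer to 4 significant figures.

101.3 pc

With baseline B (in AU) and parallax p (in arcsec), d = B/p parsecs.
d = 30.2 / 0.298 = 101.34 pc.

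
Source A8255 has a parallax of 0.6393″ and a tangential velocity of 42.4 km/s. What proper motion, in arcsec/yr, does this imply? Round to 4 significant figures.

d = 1/p = 1/0.6393″ = 1.5642 pc.
μ = v_t / (4.74 d) = 42.4 / (4.74 × 1.5642) = 42.4 / 7.4143 = 5.7187 ″/yr.

5.719 arcsec/yr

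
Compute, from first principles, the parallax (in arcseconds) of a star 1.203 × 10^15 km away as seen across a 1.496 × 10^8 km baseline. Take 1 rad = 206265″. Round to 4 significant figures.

0.02565 arcsec

θ ≈ B/d = (1.496 × 10^8) / (1.203 × 10^15) = 1.2436 × 10^-7 rad.
In arcseconds: 1.2436 × 10^-7 × 206265 = 0.025651″.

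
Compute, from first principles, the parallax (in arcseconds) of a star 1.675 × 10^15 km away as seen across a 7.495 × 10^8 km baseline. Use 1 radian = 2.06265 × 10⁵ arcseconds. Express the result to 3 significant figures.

θ ≈ B/d = (7.495 × 10^8) / (1.675 × 10^15) = 4.4746 × 10^-7 rad.
In arcseconds: 4.4746 × 10^-7 × 206265 = 0.092295″.

0.0923 arcsec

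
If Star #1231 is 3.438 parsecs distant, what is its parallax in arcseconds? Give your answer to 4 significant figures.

p = 1/d = 1/3.438 = 0.29087 arcsec.

0.2909 arcsec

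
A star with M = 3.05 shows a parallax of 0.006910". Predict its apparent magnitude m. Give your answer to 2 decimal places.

m = 8.85

d = 1/p = 1/0.006910″ = 144.72 pc.
m − M = 5 log₁₀ d − 5 = 5 log₁₀(144.72) − 5 = 10.8026 − 5 = 5.8026.
m = M + (m − M) = 3.05 + 5.8026 = 8.85.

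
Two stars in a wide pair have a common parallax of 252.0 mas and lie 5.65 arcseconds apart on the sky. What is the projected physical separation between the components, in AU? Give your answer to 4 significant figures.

d = 1/p = 1/0.2520″ = 3.9683 pc.
At distance d (pc), an angle of θ arcsec spans θ·d AU: s = 5.65 × 3.9683 = 22.421 AU.

22.42 AU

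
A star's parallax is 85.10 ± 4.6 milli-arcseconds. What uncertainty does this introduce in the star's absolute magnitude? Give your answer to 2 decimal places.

σ_M = 0.12 mag

M = m − 5 log₁₀ d + 5 = m + 5 log₁₀ p + 5, so ∂M/∂p = 5/(p ln 10).
σ_M = (5/ln 10) · (σ_p/p) = 2.1715 × 4.6/85.10 = 2.1715 × 0.054054 = 0.11738.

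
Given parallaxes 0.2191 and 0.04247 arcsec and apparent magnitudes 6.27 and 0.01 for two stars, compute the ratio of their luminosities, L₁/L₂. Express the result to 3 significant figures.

d₁ = 1/p₁ = 1/0.2191″ = 4.5641 pc; d₂ = 1/p₂ = 1/0.04247″ = 23.546 pc.
M₁ = m₁ − 5 log₁₀ d₁ + 5 = 6.27 − 3.2968 + 5 = 7.9732.
M₂ = 0.01 − 6.8596 + 5 = -1.8496.
L₁/L₂ = 10^(0.4(M₂ − M₁)) = 10^(0.4 × (-9.8228)) = 10^(-3.92912) = 0.00011773.

L₁/L₂ = 0.000118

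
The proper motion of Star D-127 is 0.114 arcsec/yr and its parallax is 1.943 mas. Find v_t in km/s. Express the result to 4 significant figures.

d = 1/p = 1/0.001943″ = 514.67 pc.
v_t = 4.74 × μ × d = 4.74 × 0.114 × 514.67 = 278.11 km/s.

278.1 km/s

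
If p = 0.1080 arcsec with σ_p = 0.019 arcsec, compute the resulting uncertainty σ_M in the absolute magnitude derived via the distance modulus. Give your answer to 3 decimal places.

σ_M = 0.382 mag

M = m − 5 log₁₀ d + 5 = m + 5 log₁₀ p + 5, so ∂M/∂p = 5/(p ln 10).
σ_M = (5/ln 10) · (σ_p/p) = 2.1715 × 0.019/0.1080 = 2.1715 × 0.17593 = 0.38203.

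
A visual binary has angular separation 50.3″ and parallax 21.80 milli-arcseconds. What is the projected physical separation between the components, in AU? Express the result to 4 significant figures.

d = 1/p = 1/0.02180″ = 45.872 pc.
At distance d (pc), an angle of θ arcsec spans θ·d AU: s = 50.3 × 45.872 = 2307.4 AU.

2307 AU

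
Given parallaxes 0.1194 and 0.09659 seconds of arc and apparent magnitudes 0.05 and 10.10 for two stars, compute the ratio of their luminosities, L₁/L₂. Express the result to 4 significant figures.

L₁/L₂ = 6853

d₁ = 1/p₁ = 1/0.1194″ = 8.3752 pc; d₂ = 1/p₂ = 1/0.09659″ = 10.353 pc.
M₁ = m₁ − 5 log₁₀ d₁ + 5 = 0.05 − 4.6150 + 5 = 0.4350.
M₂ = 10.10 − 5.0753 + 5 = 10.0247.
L₁/L₂ = 10^(0.4(M₂ − M₁)) = 10^(0.4 × 9.5897) = 10^3.83588 = 6853.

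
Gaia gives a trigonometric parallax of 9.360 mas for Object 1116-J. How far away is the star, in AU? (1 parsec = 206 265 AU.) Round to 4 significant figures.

p = 9.360 mas = 0.009360 arcsec.
d = 1/p = 1/0.009360 = 106.84 pc.
In AU: 106.84 × 206265 = 2.2037 × 10^7 AU.

2.204 × 10^7 AU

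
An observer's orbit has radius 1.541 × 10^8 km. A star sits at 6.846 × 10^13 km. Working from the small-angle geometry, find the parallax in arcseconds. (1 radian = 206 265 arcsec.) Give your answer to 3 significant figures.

0.464 arcsec

θ ≈ B/d = (1.541 × 10^8) / (6.846 × 10^13) = 2.2509 × 10^-6 rad.
In arcseconds: 2.2509 × 10^-6 × 206265 = 0.46428″.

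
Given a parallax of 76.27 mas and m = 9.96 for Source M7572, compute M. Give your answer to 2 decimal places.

M = 9.37

d = 1/p = 1/0.07627″ = 13.111 pc.
m − M = 5 log₁₀(13.111) − 5 = 5.5882 − 5 = 0.5882.
M = m − (m − M) = 9.96 − 0.5882 = 9.37.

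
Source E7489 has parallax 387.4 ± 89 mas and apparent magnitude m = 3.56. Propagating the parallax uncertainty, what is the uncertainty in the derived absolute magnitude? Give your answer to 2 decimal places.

M = m − 5 log₁₀ d + 5 = m + 5 log₁₀ p + 5, so ∂M/∂p = 5/(p ln 10).
σ_M = (5/ln 10) · (σ_p/p) = 2.1715 × 89/387.4 = 2.1715 × 0.22974 = 0.49888.

σ_M = 0.50 mag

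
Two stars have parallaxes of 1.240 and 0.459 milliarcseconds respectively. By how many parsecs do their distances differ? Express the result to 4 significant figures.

1372 pc

d_A = 1/0.001240″ = 806.45 pc; d_B = 1/0.0004590″ = 2178.6 pc.
|d_B − d_A| = |2178.6 − 806.45| = 1372.2 pc.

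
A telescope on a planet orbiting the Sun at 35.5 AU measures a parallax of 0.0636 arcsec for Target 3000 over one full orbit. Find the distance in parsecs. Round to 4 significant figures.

With baseline B (in AU) and parallax p (in arcsec), d = B/p parsecs.
d = 35.5 / 0.0636 = 558.18 pc.

558.2 pc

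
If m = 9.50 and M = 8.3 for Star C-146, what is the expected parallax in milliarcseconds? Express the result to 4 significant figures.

m − M = 9.50 − 8.3 = 1.20.
d = 10^((m−M)/5 + 1) = 10^1.240 = 17.378 pc.
p = 1/d = 1/17.378 = 0.057544 arcsec = 57.544 mas.

57.54 mas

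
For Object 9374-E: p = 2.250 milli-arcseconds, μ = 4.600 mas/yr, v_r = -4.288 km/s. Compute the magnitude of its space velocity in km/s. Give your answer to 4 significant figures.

10.60 km/s

d = 1/p = 1/0.002250″ = 444.44 pc.
μ = 4.600 mas/yr = 0.004600 ″/yr.
v_t = 4.740 μ d = 4.740 × 0.004600 × 444.44 = 9.6906 km/s.
v = √(v_r² + v_t²) = √((-4.288)² + 9.6906²) = √112.295 = 10.597 km/s.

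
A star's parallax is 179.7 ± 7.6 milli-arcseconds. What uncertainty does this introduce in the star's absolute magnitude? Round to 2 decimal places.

M = m − 5 log₁₀ d + 5 = m + 5 log₁₀ p + 5, so ∂M/∂p = 5/(p ln 10).
σ_M = (5/ln 10) · (σ_p/p) = 2.1715 × 7.6/179.7 = 2.1715 × 0.042293 = 0.091839.

σ_M = 0.09 mag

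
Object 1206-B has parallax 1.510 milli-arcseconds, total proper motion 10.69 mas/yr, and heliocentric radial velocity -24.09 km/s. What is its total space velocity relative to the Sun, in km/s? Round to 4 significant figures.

d = 1/p = 1/0.001510″ = 662.25 pc.
μ = 10.69 mas/yr = 0.01069 ″/yr.
v_t = 4.740 μ d = 4.740 × 0.01069 × 662.25 = 33.557 km/s.
v = √(v_r² + v_t²) = √((-24.09)² + 33.557²) = √1706.4 = 41.309 km/s.

41.31 km/s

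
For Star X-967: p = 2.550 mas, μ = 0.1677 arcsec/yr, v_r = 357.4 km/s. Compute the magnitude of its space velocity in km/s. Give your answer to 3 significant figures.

d = 1/p = 1/0.002550″ = 392.16 pc.
v_t = 4.740 μ d = 4.740 × 0.1677 × 392.16 = 311.73 km/s.
v = √(v_r² + v_t²) = √(357.4² + 311.73²) = √224910 = 474.25 km/s.

474 km/s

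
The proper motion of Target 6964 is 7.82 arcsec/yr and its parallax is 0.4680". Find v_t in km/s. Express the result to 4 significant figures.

d = 1/p = 1/0.4680″ = 2.1368 pc.
v_t = 4.74 × μ × d = 4.74 × 7.82 × 2.1368 = 79.204 km/s.

79.20 km/s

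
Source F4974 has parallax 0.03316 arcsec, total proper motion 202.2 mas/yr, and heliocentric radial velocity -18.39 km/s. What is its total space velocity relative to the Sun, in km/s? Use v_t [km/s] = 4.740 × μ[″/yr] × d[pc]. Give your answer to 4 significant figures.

34.26 km/s

d = 1/p = 1/0.03316″ = 30.157 pc.
μ = 202.2 mas/yr = 0.2022 ″/yr.
v_t = 4.740 μ d = 4.740 × 0.2022 × 30.157 = 28.903 km/s.
v = √(v_r² + v_t²) = √((-18.39)² + 28.903²) = √1173.58 = 34.258 km/s.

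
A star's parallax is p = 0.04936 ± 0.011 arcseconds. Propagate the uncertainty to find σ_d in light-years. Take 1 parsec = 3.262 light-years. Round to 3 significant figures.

d = 1/p, so σ_d = σ_p / p².
σ_d = 0.0110 / (0.04936)² = 0.0110 / 0.0024364 = 4.5149 pc = 4.5149 × 3.262 ly = 14.728 ly.

14.7 ly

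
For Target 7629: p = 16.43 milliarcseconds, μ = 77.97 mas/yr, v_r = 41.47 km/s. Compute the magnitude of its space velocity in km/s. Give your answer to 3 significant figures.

d = 1/p = 1/0.01643″ = 60.864 pc.
μ = 77.97 mas/yr = 0.07797 ″/yr.
v_t = 4.740 μ d = 4.740 × 0.07797 × 60.864 = 22.494 km/s.
v = √(v_r² + v_t²) = √(41.47² + 22.494²) = √2225.74 = 47.178 km/s.

47.2 km/s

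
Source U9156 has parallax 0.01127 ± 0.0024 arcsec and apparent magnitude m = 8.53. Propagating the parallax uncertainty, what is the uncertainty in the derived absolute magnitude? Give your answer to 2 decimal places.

M = m − 5 log₁₀ d + 5 = m + 5 log₁₀ p + 5, so ∂M/∂p = 5/(p ln 10).
σ_M = (5/ln 10) · (σ_p/p) = 2.1715 × 0.0024/0.01127 = 2.1715 × 0.21295 = 0.46242.

σ_M = 0.46 mag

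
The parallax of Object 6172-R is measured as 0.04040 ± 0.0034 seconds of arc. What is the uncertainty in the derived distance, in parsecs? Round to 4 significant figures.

d = 1/p, so σ_d = σ_p / p².
σ_d = 0.00340 / (0.04040)² = 0.00340 / 0.0016322 = 2.0831 pc.

2.083 pc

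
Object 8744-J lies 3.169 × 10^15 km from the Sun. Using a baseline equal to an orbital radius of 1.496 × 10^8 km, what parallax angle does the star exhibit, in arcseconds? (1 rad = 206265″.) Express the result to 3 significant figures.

0.00974 arcsec

θ ≈ B/d = (1.496 × 10^8) / (3.169 × 10^15) = 4.7207 × 10^-8 rad.
In arcseconds: 4.7207 × 10^-8 × 206265 = 0.0097372″.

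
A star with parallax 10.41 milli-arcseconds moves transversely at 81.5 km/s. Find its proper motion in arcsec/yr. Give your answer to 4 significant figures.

d = 1/p = 1/0.01041″ = 96.061 pc.
μ = v_t / (4.74 d) = 81.5 / (4.74 × 96.061) = 81.5 / 455.33 = 0.17899 ″/yr.

0.1790 arcsec/yr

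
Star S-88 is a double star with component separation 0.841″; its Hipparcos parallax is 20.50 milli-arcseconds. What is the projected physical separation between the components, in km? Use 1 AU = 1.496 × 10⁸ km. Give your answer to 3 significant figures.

d = 1/p = 1/0.02050″ = 48.78 pc.
At distance d (pc), an angle of θ arcsec spans θ·d AU: s = 0.841 × 48.78 = 41.024 AU.
= 41.024 × 1.496 × 10⁸ km = 6.1372 × 10^9 km.

6.14 × 10^9 km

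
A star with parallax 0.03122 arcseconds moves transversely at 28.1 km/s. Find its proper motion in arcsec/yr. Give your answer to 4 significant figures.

d = 1/p = 1/0.03122″ = 32.031 pc.
μ = v_t / (4.74 d) = 28.1 / (4.74 × 32.031) = 28.1 / 151.83 = 0.18508 ″/yr.

0.1851 arcsec/yr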